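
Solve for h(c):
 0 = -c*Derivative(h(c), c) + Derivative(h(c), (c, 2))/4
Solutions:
 h(c) = C1 + C2*erfi(sqrt(2)*c)


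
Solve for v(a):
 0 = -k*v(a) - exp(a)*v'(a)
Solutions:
 v(a) = C1*exp(k*exp(-a))


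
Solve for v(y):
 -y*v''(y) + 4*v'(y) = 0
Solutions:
 v(y) = C1 + C2*y^5


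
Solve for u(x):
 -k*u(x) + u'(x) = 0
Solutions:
 u(x) = C1*exp(k*x)


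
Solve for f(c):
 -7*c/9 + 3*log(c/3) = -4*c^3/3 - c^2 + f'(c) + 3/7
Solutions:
 f(c) = C1 + c^4/3 + c^3/3 - 7*c^2/18 + 3*c*log(c) - 24*c/7 - 3*c*log(3)


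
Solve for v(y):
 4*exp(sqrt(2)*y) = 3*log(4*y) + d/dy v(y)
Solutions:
 v(y) = C1 - 3*y*log(y) + 3*y*(1 - 2*log(2)) + 2*sqrt(2)*exp(sqrt(2)*y)


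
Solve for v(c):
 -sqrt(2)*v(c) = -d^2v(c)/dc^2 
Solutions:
 v(c) = C1*exp(-2^(1/4)*c) + C2*exp(2^(1/4)*c)


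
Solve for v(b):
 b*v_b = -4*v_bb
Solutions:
 v(b) = C1 + C2*erf(sqrt(2)*b/4)


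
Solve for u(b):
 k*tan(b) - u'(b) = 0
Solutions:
 u(b) = C1 - k*log(cos(b))


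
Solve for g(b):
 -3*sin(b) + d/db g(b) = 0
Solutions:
 g(b) = C1 - 3*cos(b)


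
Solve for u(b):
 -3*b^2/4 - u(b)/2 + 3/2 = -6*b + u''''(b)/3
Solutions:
 u(b) = -3*b^2/2 + 12*b + (C1*sin(6^(1/4)*b/2) + C2*cos(6^(1/4)*b/2))*exp(-6^(1/4)*b/2) + (C3*sin(6^(1/4)*b/2) + C4*cos(6^(1/4)*b/2))*exp(6^(1/4)*b/2) + 3


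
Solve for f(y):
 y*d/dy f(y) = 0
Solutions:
 f(y) = C1


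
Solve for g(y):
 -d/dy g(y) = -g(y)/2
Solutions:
 g(y) = C1*exp(y/2)


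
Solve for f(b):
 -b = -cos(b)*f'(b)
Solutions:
 f(b) = C1 + Integral(b/cos(b), b)


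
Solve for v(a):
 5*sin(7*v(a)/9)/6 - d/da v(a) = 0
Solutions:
 -5*a/6 + 9*log(cos(7*v(a)/9) - 1)/14 - 9*log(cos(7*v(a)/9) + 1)/14 = C1


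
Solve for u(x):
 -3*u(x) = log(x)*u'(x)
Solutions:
 u(x) = C1*exp(-3*li(x))


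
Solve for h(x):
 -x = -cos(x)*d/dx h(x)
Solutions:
 h(x) = C1 + Integral(x/cos(x), x)


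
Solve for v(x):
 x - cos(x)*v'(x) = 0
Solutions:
 v(x) = C1 + Integral(x/cos(x), x)


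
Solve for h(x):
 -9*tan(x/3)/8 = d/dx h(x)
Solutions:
 h(x) = C1 + 27*log(cos(x/3))/8


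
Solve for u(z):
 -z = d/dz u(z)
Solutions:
 u(z) = C1 - z^2/2


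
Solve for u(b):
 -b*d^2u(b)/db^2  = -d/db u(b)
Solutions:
 u(b) = C1 + C2*b^2


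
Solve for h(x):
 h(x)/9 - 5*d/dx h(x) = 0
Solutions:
 h(x) = C1*exp(x/45)


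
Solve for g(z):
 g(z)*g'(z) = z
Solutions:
 g(z) = -sqrt(C1 + z^2)
 g(z) = sqrt(C1 + z^2)


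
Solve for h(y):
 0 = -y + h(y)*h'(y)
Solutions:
 h(y) = -sqrt(C1 + y^2)
 h(y) = sqrt(C1 + y^2)


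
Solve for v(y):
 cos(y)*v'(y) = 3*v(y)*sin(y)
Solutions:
 v(y) = C1/cos(y)^3


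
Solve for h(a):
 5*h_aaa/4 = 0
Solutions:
 h(a) = C1 + C2*a + C3*a^2


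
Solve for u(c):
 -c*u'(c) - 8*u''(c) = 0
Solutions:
 u(c) = C1 + C2*erf(c/4)


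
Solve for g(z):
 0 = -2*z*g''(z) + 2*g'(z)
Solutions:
 g(z) = C1 + C2*z^2


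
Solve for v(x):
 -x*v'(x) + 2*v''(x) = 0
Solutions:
 v(x) = C1 + C2*erfi(x/2)


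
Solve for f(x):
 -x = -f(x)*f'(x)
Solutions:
 f(x) = -sqrt(C1 + x^2)
 f(x) = sqrt(C1 + x^2)


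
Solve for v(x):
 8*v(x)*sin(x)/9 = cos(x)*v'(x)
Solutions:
 v(x) = C1/cos(x)^(8/9)


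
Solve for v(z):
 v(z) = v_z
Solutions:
 v(z) = C1*exp(z)


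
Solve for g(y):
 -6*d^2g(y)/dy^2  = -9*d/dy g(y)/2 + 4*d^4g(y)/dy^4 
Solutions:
 g(y) = C1 + C2*exp(2^(1/3)*y*(-2^(1/3)*(9 + sqrt(113))^(1/3) + 4/(9 + sqrt(113))^(1/3))/8)*sin(2^(1/3)*sqrt(3)*y*(4/(9 + sqrt(113))^(1/3) + 2^(1/3)*(9 + sqrt(113))^(1/3))/8) + C3*exp(2^(1/3)*y*(-2^(1/3)*(9 + sqrt(113))^(1/3) + 4/(9 + sqrt(113))^(1/3))/8)*cos(2^(1/3)*sqrt(3)*y*(4/(9 + sqrt(113))^(1/3) + 2^(1/3)*(9 + sqrt(113))^(1/3))/8) + C4*exp(2^(1/3)*y*(-1/(9 + sqrt(113))^(1/3) + 2^(1/3)*(9 + sqrt(113))^(1/3)/4))


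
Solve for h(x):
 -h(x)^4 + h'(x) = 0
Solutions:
 h(x) = (-1/(C1 + 3*x))^(1/3)
 h(x) = (-1/(C1 + x))^(1/3)*(-3^(2/3) - 3*3^(1/6)*I)/6
 h(x) = (-1/(C1 + x))^(1/3)*(-3^(2/3) + 3*3^(1/6)*I)/6


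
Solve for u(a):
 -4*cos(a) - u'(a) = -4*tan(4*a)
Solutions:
 u(a) = C1 - log(cos(4*a)) - 4*sin(a)


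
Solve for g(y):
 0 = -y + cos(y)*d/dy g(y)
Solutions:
 g(y) = C1 + Integral(y/cos(y), y)


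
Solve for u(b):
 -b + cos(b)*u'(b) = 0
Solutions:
 u(b) = C1 + Integral(b/cos(b), b)


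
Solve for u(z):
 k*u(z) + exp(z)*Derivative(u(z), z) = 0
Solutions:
 u(z) = C1*exp(k*exp(-z))


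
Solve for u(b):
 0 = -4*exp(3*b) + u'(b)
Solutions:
 u(b) = C1 + 4*exp(3*b)/3


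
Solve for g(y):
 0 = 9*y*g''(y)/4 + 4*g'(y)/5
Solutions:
 g(y) = C1 + C2*y^(29/45)


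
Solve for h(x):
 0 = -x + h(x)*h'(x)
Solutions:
 h(x) = -sqrt(C1 + x^2)
 h(x) = sqrt(C1 + x^2)


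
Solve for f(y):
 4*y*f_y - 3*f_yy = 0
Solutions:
 f(y) = C1 + C2*erfi(sqrt(6)*y/3)


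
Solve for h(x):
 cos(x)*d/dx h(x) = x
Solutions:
 h(x) = C1 + Integral(x/cos(x), x)


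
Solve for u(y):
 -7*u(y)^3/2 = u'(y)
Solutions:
 u(y) = -sqrt(-1/(C1 - 7*y))
 u(y) = sqrt(-1/(C1 - 7*y))


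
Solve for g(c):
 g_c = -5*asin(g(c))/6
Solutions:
 Integral(1/asin(_y), (_y, g(c))) = C1 - 5*c/6


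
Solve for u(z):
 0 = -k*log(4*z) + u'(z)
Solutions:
 u(z) = C1 + k*z*log(z) - k*z + k*z*log(4)


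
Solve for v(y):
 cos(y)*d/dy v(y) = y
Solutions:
 v(y) = C1 + Integral(y/cos(y), y)


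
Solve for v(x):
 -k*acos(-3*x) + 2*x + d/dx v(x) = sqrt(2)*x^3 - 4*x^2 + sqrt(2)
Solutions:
 v(x) = C1 + k*(x*acos(-3*x) + sqrt(1 - 9*x^2)/3) + sqrt(2)*x^4/4 - 4*x^3/3 - x^2 + sqrt(2)*x


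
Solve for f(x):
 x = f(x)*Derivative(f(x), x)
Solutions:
 f(x) = -sqrt(C1 + x^2)
 f(x) = sqrt(C1 + x^2)


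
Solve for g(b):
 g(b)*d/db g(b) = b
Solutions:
 g(b) = -sqrt(C1 + b^2)
 g(b) = sqrt(C1 + b^2)


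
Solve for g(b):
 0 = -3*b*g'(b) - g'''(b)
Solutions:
 g(b) = C1 + Integral(C2*airyai(-3^(1/3)*b) + C3*airybi(-3^(1/3)*b), b)


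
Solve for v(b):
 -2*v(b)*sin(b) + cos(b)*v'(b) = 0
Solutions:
 v(b) = C1/cos(b)^2


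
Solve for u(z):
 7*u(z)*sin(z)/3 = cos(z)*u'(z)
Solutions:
 u(z) = C1/cos(z)^(7/3)


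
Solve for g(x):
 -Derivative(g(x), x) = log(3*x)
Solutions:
 g(x) = C1 - x*log(x) - x*log(3) + x


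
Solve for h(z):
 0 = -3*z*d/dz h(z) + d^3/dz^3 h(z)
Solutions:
 h(z) = C1 + Integral(C2*airyai(3^(1/3)*z) + C3*airybi(3^(1/3)*z), z)


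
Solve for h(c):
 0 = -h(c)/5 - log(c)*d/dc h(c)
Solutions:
 h(c) = C1*exp(-li(c)/5)


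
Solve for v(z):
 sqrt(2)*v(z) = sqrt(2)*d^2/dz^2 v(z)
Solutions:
 v(z) = C1*exp(-z) + C2*exp(z)


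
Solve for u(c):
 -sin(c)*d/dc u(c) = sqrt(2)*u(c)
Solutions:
 u(c) = C1*(cos(c) + 1)^(sqrt(2)/2)/(cos(c) - 1)^(sqrt(2)/2)


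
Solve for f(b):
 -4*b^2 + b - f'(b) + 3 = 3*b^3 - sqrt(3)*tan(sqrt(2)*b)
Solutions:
 f(b) = C1 - 3*b^4/4 - 4*b^3/3 + b^2/2 + 3*b - sqrt(6)*log(cos(sqrt(2)*b))/2


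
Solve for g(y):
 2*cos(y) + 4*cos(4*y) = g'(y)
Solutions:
 g(y) = C1 + 2*sin(y) + sin(4*y)


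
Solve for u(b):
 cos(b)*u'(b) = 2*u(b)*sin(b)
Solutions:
 u(b) = C1/cos(b)^2


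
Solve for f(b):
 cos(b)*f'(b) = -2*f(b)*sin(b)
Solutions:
 f(b) = C1*cos(b)^2


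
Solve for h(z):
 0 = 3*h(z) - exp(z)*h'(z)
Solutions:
 h(z) = C1*exp(-3*exp(-z))


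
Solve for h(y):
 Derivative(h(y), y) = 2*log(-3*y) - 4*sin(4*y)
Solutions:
 h(y) = C1 + 2*y*log(-y) - 2*y + 2*y*log(3) + cos(4*y)


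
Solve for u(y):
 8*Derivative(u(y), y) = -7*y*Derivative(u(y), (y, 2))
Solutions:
 u(y) = C1 + C2/y^(1/7)


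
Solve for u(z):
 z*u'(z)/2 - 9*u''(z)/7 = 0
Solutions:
 u(z) = C1 + C2*erfi(sqrt(7)*z/6)


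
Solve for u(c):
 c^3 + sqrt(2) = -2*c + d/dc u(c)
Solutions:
 u(c) = C1 + c^4/4 + c^2 + sqrt(2)*c


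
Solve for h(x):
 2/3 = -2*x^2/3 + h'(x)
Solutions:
 h(x) = C1 + 2*x^3/9 + 2*x/3


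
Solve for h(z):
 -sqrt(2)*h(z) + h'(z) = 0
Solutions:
 h(z) = C1*exp(sqrt(2)*z)


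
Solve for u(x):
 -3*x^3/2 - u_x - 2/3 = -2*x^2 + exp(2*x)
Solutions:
 u(x) = C1 - 3*x^4/8 + 2*x^3/3 - 2*x/3 - exp(2*x)/2


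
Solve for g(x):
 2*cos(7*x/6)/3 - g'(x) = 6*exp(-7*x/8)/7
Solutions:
 g(x) = C1 + 4*sin(7*x/6)/7 + 48*exp(-7*x/8)/49


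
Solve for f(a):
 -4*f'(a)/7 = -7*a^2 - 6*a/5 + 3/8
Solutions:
 f(a) = C1 + 49*a^3/12 + 21*a^2/20 - 21*a/32


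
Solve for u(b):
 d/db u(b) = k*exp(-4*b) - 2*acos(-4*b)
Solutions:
 u(b) = C1 - 2*b*acos(-4*b) - k*exp(-4*b)/4 - sqrt(1 - 16*b^2)/2


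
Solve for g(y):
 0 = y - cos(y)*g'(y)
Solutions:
 g(y) = C1 + Integral(y/cos(y), y)


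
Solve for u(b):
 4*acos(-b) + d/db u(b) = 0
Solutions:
 u(b) = C1 - 4*b*acos(-b) - 4*sqrt(1 - b^2)


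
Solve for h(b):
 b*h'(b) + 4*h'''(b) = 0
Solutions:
 h(b) = C1 + Integral(C2*airyai(-2^(1/3)*b/2) + C3*airybi(-2^(1/3)*b/2), b)


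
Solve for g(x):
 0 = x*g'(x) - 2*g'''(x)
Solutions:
 g(x) = C1 + Integral(C2*airyai(2^(2/3)*x/2) + C3*airybi(2^(2/3)*x/2), x)


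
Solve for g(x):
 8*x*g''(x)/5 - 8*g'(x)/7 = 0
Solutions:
 g(x) = C1 + C2*x^(12/7)


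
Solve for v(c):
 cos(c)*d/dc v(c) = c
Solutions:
 v(c) = C1 + Integral(c/cos(c), c)


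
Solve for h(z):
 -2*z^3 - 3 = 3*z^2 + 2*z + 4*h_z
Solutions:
 h(z) = C1 - z^4/8 - z^3/4 - z^2/4 - 3*z/4


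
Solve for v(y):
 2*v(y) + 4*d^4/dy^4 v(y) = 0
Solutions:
 v(y) = (C1*sin(2^(1/4)*y/2) + C2*cos(2^(1/4)*y/2))*exp(-2^(1/4)*y/2) + (C3*sin(2^(1/4)*y/2) + C4*cos(2^(1/4)*y/2))*exp(2^(1/4)*y/2)


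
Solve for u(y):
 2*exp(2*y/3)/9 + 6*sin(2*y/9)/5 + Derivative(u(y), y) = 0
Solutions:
 u(y) = C1 - exp(2*y/3)/3 + 27*cos(2*y/9)/5


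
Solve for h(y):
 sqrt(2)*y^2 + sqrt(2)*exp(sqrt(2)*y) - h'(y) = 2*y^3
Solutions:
 h(y) = C1 - y^4/2 + sqrt(2)*y^3/3 + exp(sqrt(2)*y)


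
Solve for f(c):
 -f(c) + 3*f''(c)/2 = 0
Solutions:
 f(c) = C1*exp(-sqrt(6)*c/3) + C2*exp(sqrt(6)*c/3)


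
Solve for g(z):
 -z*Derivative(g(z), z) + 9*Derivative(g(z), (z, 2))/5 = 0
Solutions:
 g(z) = C1 + C2*erfi(sqrt(10)*z/6)


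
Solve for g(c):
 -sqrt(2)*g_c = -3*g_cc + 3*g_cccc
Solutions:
 g(c) = C1 + C2*exp(2^(1/6)*3^(1/3)*c*(2*3^(1/3)/(sqrt(3) + 3)^(1/3) + 2^(2/3)*(sqrt(3) + 3)^(1/3))/12)*sin(6^(1/6)*c*(-6^(2/3)*(sqrt(3) + 3)^(1/3) + 6/(sqrt(3) + 3)^(1/3))/12) + C3*exp(2^(1/6)*3^(1/3)*c*(2*3^(1/3)/(sqrt(3) + 3)^(1/3) + 2^(2/3)*(sqrt(3) + 3)^(1/3))/12)*cos(6^(1/6)*c*(-6^(2/3)*(sqrt(3) + 3)^(1/3) + 6/(sqrt(3) + 3)^(1/3))/12) + C4*exp(-2^(1/6)*3^(1/3)*c*(2*3^(1/3)/(sqrt(3) + 3)^(1/3) + 2^(2/3)*(sqrt(3) + 3)^(1/3))/6)


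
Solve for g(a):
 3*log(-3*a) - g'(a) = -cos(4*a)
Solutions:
 g(a) = C1 + 3*a*log(-a) - 3*a + 3*a*log(3) + sin(4*a)/4


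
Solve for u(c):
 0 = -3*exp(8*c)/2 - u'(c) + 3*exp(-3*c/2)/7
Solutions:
 u(c) = C1 - 3*exp(8*c)/16 - 2*exp(-3*c/2)/7


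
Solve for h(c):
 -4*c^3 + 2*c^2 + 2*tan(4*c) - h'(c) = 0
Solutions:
 h(c) = C1 - c^4 + 2*c^3/3 - log(cos(4*c))/2


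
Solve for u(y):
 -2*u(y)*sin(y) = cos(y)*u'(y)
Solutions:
 u(y) = C1*cos(y)^2


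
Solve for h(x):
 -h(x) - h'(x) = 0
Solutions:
 h(x) = C1*exp(-x)


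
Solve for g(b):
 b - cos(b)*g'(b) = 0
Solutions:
 g(b) = C1 + Integral(b/cos(b), b)


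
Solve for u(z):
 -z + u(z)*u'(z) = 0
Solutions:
 u(z) = -sqrt(C1 + z^2)
 u(z) = sqrt(C1 + z^2)


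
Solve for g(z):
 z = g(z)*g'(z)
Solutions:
 g(z) = -sqrt(C1 + z^2)
 g(z) = sqrt(C1 + z^2)


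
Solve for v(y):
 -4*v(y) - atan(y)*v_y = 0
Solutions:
 v(y) = C1*exp(-4*Integral(1/atan(y), y))


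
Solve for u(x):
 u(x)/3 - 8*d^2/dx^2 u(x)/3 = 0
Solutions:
 u(x) = C1*exp(-sqrt(2)*x/4) + C2*exp(sqrt(2)*x/4)


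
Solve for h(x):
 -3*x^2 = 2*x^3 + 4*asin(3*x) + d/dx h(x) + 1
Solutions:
 h(x) = C1 - x^4/2 - x^3 - 4*x*asin(3*x) - x - 4*sqrt(1 - 9*x^2)/3


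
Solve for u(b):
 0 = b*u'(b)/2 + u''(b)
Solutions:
 u(b) = C1 + C2*erf(b/2)


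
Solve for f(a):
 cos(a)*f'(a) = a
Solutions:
 f(a) = C1 + Integral(a/cos(a), a)


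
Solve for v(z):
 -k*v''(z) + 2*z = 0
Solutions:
 v(z) = C1 + C2*z + z^3/(3*k)


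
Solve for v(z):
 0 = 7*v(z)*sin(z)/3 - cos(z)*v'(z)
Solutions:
 v(z) = C1/cos(z)^(7/3)


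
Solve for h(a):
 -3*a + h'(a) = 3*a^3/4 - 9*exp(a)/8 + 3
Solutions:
 h(a) = C1 + 3*a^4/16 + 3*a^2/2 + 3*a - 9*exp(a)/8


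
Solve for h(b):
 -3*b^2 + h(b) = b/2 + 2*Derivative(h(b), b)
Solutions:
 h(b) = C1*exp(b/2) + 3*b^2 + 25*b/2 + 25


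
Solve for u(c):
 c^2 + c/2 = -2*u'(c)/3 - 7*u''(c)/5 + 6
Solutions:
 u(c) = C1 + C2*exp(-10*c/21) - c^3/2 + 111*c^2/40 - 531*c/200


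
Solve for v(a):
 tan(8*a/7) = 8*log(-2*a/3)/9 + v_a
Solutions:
 v(a) = C1 - 8*a*log(-a)/9 - 8*a*log(2)/9 + 8*a/9 + 8*a*log(3)/9 - 7*log(cos(8*a/7))/8


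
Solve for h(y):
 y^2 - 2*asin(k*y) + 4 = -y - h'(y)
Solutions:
 h(y) = C1 - y^3/3 - y^2/2 - 4*y + 2*Piecewise((y*asin(k*y) + sqrt(-k^2*y^2 + 1)/k, Ne(k, 0)), (0, True))


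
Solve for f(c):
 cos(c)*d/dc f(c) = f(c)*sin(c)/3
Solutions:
 f(c) = C1/cos(c)^(1/3)


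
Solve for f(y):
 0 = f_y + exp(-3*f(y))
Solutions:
 f(y) = log(C1 - 3*y)/3
 f(y) = log((-3^(1/3) - 3^(5/6)*I)*(C1 - y)^(1/3)/2)
 f(y) = log((-3^(1/3) + 3^(5/6)*I)*(C1 - y)^(1/3)/2)


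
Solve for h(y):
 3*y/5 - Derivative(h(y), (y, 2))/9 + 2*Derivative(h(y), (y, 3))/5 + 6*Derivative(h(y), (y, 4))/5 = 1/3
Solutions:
 h(y) = C1 + C2*y + C3*exp(y*(-3 + sqrt(39))/18) + C4*exp(-y*(3 + sqrt(39))/18) + 9*y^3/10 + 411*y^2/50


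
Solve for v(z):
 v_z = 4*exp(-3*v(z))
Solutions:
 v(z) = log(C1 + 12*z)/3
 v(z) = log((-3^(1/3) - 3^(5/6)*I)*(C1 + 4*z)^(1/3)/2)
 v(z) = log((-3^(1/3) + 3^(5/6)*I)*(C1 + 4*z)^(1/3)/2)


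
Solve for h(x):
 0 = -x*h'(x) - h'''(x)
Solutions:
 h(x) = C1 + Integral(C2*airyai(-x) + C3*airybi(-x), x)


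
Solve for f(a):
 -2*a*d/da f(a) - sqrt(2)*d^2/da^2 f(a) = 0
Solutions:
 f(a) = C1 + C2*erf(2^(3/4)*a/2)


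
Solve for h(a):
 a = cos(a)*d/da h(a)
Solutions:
 h(a) = C1 + Integral(a/cos(a), a)


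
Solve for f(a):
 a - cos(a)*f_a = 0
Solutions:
 f(a) = C1 + Integral(a/cos(a), a)


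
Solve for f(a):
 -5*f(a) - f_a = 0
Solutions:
 f(a) = C1*exp(-5*a)


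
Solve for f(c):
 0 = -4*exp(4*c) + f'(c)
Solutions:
 f(c) = C1 + exp(4*c)


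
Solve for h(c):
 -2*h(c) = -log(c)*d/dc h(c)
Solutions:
 h(c) = C1*exp(2*li(c))


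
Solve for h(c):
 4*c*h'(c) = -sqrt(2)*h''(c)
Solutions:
 h(c) = C1 + C2*erf(2^(1/4)*c)


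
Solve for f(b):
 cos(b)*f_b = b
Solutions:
 f(b) = C1 + Integral(b/cos(b), b)


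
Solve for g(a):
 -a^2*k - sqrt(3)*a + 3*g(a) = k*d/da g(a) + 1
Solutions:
 g(a) = C1*exp(3*a/k) + a^2*k/3 + 2*a*k^2/9 + sqrt(3)*a/3 + 2*k^3/27 + sqrt(3)*k/9 + 1/3


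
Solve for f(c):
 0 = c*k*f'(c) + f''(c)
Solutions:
 f(c) = Piecewise((-sqrt(2)*sqrt(pi)*C1*erf(sqrt(2)*c*sqrt(k)/2)/(2*sqrt(k)) - C2, (k > 0) | (k < 0)), (-C1*c - C2, True))


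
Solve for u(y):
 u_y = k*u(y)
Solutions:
 u(y) = C1*exp(k*y)


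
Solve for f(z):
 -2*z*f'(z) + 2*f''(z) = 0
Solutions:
 f(z) = C1 + C2*erfi(sqrt(2)*z/2)


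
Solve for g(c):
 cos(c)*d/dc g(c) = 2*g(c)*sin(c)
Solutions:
 g(c) = C1/cos(c)^2


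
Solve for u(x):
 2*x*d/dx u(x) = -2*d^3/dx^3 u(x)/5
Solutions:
 u(x) = C1 + Integral(C2*airyai(-5^(1/3)*x) + C3*airybi(-5^(1/3)*x), x)


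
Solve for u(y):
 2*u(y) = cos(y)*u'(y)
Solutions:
 u(y) = C1*(sin(y) + 1)/(sin(y) - 1)


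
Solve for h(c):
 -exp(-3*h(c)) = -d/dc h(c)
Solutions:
 h(c) = log(C1 + 3*c)/3
 h(c) = log((-3^(1/3) - 3^(5/6)*I)*(C1 + c)^(1/3)/2)
 h(c) = log((-3^(1/3) + 3^(5/6)*I)*(C1 + c)^(1/3)/2)


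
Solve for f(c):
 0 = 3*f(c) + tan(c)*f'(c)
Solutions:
 f(c) = C1/sin(c)^3


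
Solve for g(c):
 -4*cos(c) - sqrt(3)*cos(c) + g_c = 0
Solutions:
 g(c) = C1 + sqrt(3)*sin(c) + 4*sin(c)


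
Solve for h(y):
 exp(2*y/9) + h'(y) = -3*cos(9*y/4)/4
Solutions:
 h(y) = C1 - 9*exp(2*y/9)/2 - sin(9*y/4)/3


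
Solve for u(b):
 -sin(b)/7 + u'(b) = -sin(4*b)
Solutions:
 u(b) = C1 - cos(b)/7 + cos(4*b)/4


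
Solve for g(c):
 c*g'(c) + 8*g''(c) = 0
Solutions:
 g(c) = C1 + C2*erf(c/4)


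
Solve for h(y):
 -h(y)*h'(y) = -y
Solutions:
 h(y) = -sqrt(C1 + y^2)
 h(y) = sqrt(C1 + y^2)


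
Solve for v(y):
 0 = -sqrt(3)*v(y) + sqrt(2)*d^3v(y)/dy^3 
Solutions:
 v(y) = C3*exp(2^(5/6)*3^(1/6)*y/2) + (C1*sin(2^(5/6)*3^(2/3)*y/4) + C2*cos(2^(5/6)*3^(2/3)*y/4))*exp(-2^(5/6)*3^(1/6)*y/4)


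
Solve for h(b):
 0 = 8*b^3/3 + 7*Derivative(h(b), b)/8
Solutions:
 h(b) = C1 - 16*b^4/21


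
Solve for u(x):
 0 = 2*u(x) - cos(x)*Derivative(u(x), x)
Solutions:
 u(x) = C1*(sin(x) + 1)/(sin(x) - 1)


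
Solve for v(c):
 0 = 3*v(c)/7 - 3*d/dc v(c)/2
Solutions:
 v(c) = C1*exp(2*c/7)


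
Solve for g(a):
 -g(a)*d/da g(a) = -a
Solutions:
 g(a) = -sqrt(C1 + a^2)
 g(a) = sqrt(C1 + a^2)


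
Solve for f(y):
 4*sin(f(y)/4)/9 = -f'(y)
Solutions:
 4*y/9 + 2*log(cos(f(y)/4) - 1) - 2*log(cos(f(y)/4) + 1) = C1


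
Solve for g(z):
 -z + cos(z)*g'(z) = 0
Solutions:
 g(z) = C1 + Integral(z/cos(z), z)


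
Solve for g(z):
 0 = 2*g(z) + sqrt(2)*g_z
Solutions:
 g(z) = C1*exp(-sqrt(2)*z)


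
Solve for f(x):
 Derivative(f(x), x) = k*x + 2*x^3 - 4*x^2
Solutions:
 f(x) = C1 + k*x^2/2 + x^4/2 - 4*x^3/3


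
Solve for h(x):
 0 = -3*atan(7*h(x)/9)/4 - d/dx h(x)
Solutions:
 Integral(1/atan(7*_y/9), (_y, h(x))) = C1 - 3*x/4


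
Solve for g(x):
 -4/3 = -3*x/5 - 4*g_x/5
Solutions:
 g(x) = C1 - 3*x^2/8 + 5*x/3


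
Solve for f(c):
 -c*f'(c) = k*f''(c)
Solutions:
 f(c) = C1 + C2*sqrt(k)*erf(sqrt(2)*c*sqrt(1/k)/2)


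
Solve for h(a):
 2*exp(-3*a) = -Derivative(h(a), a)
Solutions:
 h(a) = C1 + 2*exp(-3*a)/3


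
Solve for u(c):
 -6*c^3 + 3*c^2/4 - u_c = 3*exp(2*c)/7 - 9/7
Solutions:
 u(c) = C1 - 3*c^4/2 + c^3/4 + 9*c/7 - 3*exp(2*c)/14


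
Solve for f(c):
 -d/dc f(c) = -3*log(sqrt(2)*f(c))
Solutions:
 -2*Integral(1/(2*log(_y) + log(2)), (_y, f(c)))/3 = C1 - c


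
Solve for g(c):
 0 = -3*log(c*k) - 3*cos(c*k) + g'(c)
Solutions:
 g(c) = C1 + 3*c*log(c*k) - 3*c + 3*Piecewise((sin(c*k)/k, Ne(k, 0)), (c, True))


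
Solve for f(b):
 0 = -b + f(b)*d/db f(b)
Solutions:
 f(b) = -sqrt(C1 + b^2)
 f(b) = sqrt(C1 + b^2)


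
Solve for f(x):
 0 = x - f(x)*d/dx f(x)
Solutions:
 f(x) = -sqrt(C1 + x^2)
 f(x) = sqrt(C1 + x^2)


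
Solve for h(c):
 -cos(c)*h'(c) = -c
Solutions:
 h(c) = C1 + Integral(c/cos(c), c)


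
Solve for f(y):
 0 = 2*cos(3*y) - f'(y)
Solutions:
 f(y) = C1 + 2*sin(3*y)/3


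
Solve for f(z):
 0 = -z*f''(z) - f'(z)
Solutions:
 f(z) = C1 + C2*log(z)


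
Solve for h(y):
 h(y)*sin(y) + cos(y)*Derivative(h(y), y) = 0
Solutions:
 h(y) = C1*cos(y)


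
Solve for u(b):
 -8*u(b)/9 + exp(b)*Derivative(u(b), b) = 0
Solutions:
 u(b) = C1*exp(-8*exp(-b)/9)


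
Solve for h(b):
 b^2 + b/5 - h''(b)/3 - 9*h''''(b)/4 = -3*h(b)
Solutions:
 h(b) = C1*exp(-sqrt(6)*b*sqrt(-1 + 2*sqrt(61))/9) + C2*exp(sqrt(6)*b*sqrt(-1 + 2*sqrt(61))/9) + C3*sin(sqrt(6)*b*sqrt(1 + 2*sqrt(61))/9) + C4*cos(sqrt(6)*b*sqrt(1 + 2*sqrt(61))/9) - b^2/3 - b/15 - 2/27


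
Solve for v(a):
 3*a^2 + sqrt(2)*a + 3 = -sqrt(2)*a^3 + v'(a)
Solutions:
 v(a) = C1 + sqrt(2)*a^4/4 + a^3 + sqrt(2)*a^2/2 + 3*a


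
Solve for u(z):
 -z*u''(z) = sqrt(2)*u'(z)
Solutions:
 u(z) = C1 + C2*z^(1 - sqrt(2))


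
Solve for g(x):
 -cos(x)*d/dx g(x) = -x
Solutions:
 g(x) = C1 + Integral(x/cos(x), x)


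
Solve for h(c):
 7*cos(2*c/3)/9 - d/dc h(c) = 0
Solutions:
 h(c) = C1 + 7*sin(2*c/3)/6


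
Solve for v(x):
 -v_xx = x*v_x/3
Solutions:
 v(x) = C1 + C2*erf(sqrt(6)*x/6)


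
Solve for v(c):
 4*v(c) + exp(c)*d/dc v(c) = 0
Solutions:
 v(c) = C1*exp(4*exp(-c))


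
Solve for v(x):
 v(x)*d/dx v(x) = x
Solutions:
 v(x) = -sqrt(C1 + x^2)
 v(x) = sqrt(C1 + x^2)


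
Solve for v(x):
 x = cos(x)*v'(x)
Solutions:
 v(x) = C1 + Integral(x/cos(x), x)


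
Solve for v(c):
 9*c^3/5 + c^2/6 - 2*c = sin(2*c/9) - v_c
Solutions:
 v(c) = C1 - 9*c^4/20 - c^3/18 + c^2 - 9*cos(2*c/9)/2


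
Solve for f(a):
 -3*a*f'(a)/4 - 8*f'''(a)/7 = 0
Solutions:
 f(a) = C1 + Integral(C2*airyai(-42^(1/3)*a/4) + C3*airybi(-42^(1/3)*a/4), a)


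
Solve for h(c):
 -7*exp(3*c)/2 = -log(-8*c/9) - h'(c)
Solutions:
 h(c) = C1 - c*log(-c) + c*(-3*log(2) + 1 + 2*log(3)) + 7*exp(3*c)/6


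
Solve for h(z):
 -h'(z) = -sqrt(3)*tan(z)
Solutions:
 h(z) = C1 - sqrt(3)*log(cos(z))


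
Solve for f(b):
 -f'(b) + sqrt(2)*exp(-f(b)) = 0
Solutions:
 f(b) = log(C1 + sqrt(2)*b)


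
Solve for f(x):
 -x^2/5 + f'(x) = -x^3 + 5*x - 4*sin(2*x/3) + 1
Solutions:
 f(x) = C1 - x^4/4 + x^3/15 + 5*x^2/2 + x + 6*cos(2*x/3)


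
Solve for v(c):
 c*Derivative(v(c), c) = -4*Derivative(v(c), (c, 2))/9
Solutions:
 v(c) = C1 + C2*erf(3*sqrt(2)*c/4)


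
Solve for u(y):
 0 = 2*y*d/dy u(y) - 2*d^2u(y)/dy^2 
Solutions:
 u(y) = C1 + C2*erfi(sqrt(2)*y/2)


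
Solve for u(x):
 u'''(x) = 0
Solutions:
 u(x) = C1 + C2*x + C3*x^2


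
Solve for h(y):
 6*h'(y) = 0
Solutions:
 h(y) = C1


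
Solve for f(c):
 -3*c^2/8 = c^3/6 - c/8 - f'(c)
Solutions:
 f(c) = C1 + c^4/24 + c^3/8 - c^2/16


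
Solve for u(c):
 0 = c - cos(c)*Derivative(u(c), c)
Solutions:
 u(c) = C1 + Integral(c/cos(c), c)


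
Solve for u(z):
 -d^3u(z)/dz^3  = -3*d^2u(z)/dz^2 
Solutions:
 u(z) = C1 + C2*z + C3*exp(3*z)


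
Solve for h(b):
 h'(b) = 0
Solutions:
 h(b) = C1


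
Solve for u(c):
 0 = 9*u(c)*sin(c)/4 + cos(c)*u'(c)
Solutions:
 u(c) = C1*cos(c)^(9/4)


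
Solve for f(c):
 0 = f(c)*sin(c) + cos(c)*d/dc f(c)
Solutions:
 f(c) = C1*cos(c)


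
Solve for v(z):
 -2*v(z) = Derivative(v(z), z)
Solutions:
 v(z) = C1*exp(-2*z)


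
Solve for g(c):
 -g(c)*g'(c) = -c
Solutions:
 g(c) = -sqrt(C1 + c^2)
 g(c) = sqrt(C1 + c^2)


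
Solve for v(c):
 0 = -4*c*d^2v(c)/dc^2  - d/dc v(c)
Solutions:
 v(c) = C1 + C2*c^(3/4)


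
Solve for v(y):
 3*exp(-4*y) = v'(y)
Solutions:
 v(y) = C1 - 3*exp(-4*y)/4


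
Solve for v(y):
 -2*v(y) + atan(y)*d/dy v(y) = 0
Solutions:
 v(y) = C1*exp(2*Integral(1/atan(y), y))


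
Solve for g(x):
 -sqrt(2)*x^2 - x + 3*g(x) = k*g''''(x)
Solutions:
 g(x) = C1*exp(-3^(1/4)*x*(1/k)^(1/4)) + C2*exp(3^(1/4)*x*(1/k)^(1/4)) + C3*exp(-3^(1/4)*I*x*(1/k)^(1/4)) + C4*exp(3^(1/4)*I*x*(1/k)^(1/4)) + sqrt(2)*x^2/3 + x/3


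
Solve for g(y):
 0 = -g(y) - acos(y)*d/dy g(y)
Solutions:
 g(y) = C1*exp(-Integral(1/acos(y), y))


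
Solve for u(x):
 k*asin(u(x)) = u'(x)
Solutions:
 Integral(1/asin(_y), (_y, u(x))) = C1 + k*x


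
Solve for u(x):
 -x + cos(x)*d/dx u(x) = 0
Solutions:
 u(x) = C1 + Integral(x/cos(x), x)


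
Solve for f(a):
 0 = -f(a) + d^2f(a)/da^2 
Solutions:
 f(a) = C1*exp(-a) + C2*exp(a)


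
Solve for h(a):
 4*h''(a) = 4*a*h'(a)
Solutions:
 h(a) = C1 + C2*erfi(sqrt(2)*a/2)


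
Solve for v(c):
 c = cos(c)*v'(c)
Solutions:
 v(c) = C1 + Integral(c/cos(c), c)


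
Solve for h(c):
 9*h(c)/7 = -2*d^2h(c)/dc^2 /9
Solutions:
 h(c) = C1*sin(9*sqrt(14)*c/14) + C2*cos(9*sqrt(14)*c/14)


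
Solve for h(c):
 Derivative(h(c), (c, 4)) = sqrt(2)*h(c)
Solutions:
 h(c) = C1*exp(-2^(1/8)*c) + C2*exp(2^(1/8)*c) + C3*sin(2^(1/8)*c) + C4*cos(2^(1/8)*c)


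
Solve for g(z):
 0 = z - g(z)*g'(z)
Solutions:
 g(z) = -sqrt(C1 + z^2)
 g(z) = sqrt(C1 + z^2)


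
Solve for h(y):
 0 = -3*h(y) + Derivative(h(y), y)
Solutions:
 h(y) = C1*exp(3*y)


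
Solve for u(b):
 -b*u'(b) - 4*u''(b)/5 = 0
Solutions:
 u(b) = C1 + C2*erf(sqrt(10)*b/4)


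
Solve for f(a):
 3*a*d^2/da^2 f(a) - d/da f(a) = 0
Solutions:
 f(a) = C1 + C2*a^(4/3)


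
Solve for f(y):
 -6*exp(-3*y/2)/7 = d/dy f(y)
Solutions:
 f(y) = C1 + 4*exp(-3*y/2)/7


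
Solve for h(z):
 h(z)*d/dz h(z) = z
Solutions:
 h(z) = -sqrt(C1 + z^2)
 h(z) = sqrt(C1 + z^2)


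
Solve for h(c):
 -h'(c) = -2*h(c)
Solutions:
 h(c) = C1*exp(2*c)


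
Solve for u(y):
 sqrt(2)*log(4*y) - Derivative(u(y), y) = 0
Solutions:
 u(y) = C1 + sqrt(2)*y*log(y) - sqrt(2)*y + 2*sqrt(2)*y*log(2)


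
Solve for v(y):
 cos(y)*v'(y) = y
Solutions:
 v(y) = C1 + Integral(y/cos(y), y)


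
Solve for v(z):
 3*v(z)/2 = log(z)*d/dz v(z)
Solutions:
 v(z) = C1*exp(3*li(z)/2)


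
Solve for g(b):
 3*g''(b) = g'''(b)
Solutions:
 g(b) = C1 + C2*b + C3*exp(3*b)


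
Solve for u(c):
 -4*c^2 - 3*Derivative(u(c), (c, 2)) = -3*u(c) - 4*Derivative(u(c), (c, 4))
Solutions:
 u(c) = 4*c^2/3 + (C1*sin(sqrt(2)*3^(1/4)*c*sin(atan(sqrt(39)/3)/2)/2) + C2*cos(sqrt(2)*3^(1/4)*c*sin(atan(sqrt(39)/3)/2)/2))*exp(-sqrt(2)*3^(1/4)*c*cos(atan(sqrt(39)/3)/2)/2) + (C3*sin(sqrt(2)*3^(1/4)*c*sin(atan(sqrt(39)/3)/2)/2) + C4*cos(sqrt(2)*3^(1/4)*c*sin(atan(sqrt(39)/3)/2)/2))*exp(sqrt(2)*3^(1/4)*c*cos(atan(sqrt(39)/3)/2)/2) + 8/3


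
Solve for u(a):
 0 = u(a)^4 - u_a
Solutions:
 u(a) = (-1/(C1 + 3*a))^(1/3)
 u(a) = (-1/(C1 + a))^(1/3)*(-3^(2/3) - 3*3^(1/6)*I)/6
 u(a) = (-1/(C1 + a))^(1/3)*(-3^(2/3) + 3*3^(1/6)*I)/6


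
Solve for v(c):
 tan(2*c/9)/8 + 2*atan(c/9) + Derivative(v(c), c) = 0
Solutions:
 v(c) = C1 - 2*c*atan(c/9) + 9*log(c^2 + 81) + 9*log(cos(2*c/9))/16


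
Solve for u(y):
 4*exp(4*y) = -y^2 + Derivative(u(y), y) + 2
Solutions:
 u(y) = C1 + y^3/3 - 2*y + exp(4*y)


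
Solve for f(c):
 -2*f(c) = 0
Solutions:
 f(c) = 0


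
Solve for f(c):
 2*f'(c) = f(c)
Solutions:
 f(c) = C1*exp(c/2)


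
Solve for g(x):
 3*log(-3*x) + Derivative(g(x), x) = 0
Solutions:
 g(x) = C1 - 3*x*log(-x) + 3*x*(1 - log(3))


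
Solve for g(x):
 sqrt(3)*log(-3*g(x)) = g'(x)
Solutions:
 -sqrt(3)*Integral(1/(log(-_y) + log(3)), (_y, g(x)))/3 = C1 - x


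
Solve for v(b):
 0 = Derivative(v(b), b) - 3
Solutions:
 v(b) = C1 + 3*b


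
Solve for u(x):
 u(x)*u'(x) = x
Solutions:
 u(x) = -sqrt(C1 + x^2)
 u(x) = sqrt(C1 + x^2)


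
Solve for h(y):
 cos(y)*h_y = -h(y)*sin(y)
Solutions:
 h(y) = C1*cos(y)


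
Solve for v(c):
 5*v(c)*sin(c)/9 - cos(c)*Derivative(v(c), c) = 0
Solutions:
 v(c) = C1/cos(c)^(5/9)


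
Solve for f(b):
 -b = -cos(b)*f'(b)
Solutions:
 f(b) = C1 + Integral(b/cos(b), b)


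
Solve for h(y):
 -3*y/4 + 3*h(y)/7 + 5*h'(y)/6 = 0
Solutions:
 h(y) = C1*exp(-18*y/35) + 7*y/4 - 245/72


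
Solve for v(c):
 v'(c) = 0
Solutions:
 v(c) = C1


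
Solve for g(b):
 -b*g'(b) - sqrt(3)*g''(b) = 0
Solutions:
 g(b) = C1 + C2*erf(sqrt(2)*3^(3/4)*b/6)


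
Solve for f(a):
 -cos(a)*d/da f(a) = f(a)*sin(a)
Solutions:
 f(a) = C1*cos(a)


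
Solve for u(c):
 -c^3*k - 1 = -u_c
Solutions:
 u(c) = C1 + c^4*k/4 + c


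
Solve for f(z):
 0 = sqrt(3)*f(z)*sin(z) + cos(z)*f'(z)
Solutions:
 f(z) = C1*cos(z)^(sqrt(3))


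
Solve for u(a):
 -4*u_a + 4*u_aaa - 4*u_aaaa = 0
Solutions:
 u(a) = C1 + C2*exp(a*(2*2^(1/3)/(3*sqrt(69) + 25)^(1/3) + 4 + 2^(2/3)*(3*sqrt(69) + 25)^(1/3))/12)*sin(2^(1/3)*sqrt(3)*a*(-2^(1/3)*(3*sqrt(69) + 25)^(1/3) + 2/(3*sqrt(69) + 25)^(1/3))/12) + C3*exp(a*(2*2^(1/3)/(3*sqrt(69) + 25)^(1/3) + 4 + 2^(2/3)*(3*sqrt(69) + 25)^(1/3))/12)*cos(2^(1/3)*sqrt(3)*a*(-2^(1/3)*(3*sqrt(69) + 25)^(1/3) + 2/(3*sqrt(69) + 25)^(1/3))/12) + C4*exp(a*(-2^(2/3)*(3*sqrt(69) + 25)^(1/3) - 2*2^(1/3)/(3*sqrt(69) + 25)^(1/3) + 2)/6)


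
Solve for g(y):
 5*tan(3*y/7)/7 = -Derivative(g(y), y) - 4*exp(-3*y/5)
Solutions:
 g(y) = C1 - 5*log(tan(3*y/7)^2 + 1)/6 + 20*exp(-3*y/5)/3


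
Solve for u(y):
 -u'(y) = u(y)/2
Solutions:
 u(y) = C1*exp(-y/2)


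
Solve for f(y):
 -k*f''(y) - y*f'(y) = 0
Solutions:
 f(y) = C1 + C2*sqrt(k)*erf(sqrt(2)*y*sqrt(1/k)/2)


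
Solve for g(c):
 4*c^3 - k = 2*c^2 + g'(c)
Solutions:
 g(c) = C1 + c^4 - 2*c^3/3 - c*k


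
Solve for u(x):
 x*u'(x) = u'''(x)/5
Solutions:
 u(x) = C1 + Integral(C2*airyai(5^(1/3)*x) + C3*airybi(5^(1/3)*x), x)


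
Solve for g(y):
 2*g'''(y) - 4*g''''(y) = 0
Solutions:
 g(y) = C1 + C2*y + C3*y^2 + C4*exp(y/2)


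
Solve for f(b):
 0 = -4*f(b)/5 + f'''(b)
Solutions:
 f(b) = C3*exp(10^(2/3)*b/5) + (C1*sin(10^(2/3)*sqrt(3)*b/10) + C2*cos(10^(2/3)*sqrt(3)*b/10))*exp(-10^(2/3)*b/10)


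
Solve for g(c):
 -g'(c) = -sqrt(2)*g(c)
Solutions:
 g(c) = C1*exp(sqrt(2)*c)


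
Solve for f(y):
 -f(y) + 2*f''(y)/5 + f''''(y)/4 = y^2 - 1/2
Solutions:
 f(y) = C1*exp(-sqrt(10)*y*sqrt(-2 + sqrt(29))/5) + C2*exp(sqrt(10)*y*sqrt(-2 + sqrt(29))/5) + C3*sin(sqrt(10)*y*sqrt(2 + sqrt(29))/5) + C4*cos(sqrt(10)*y*sqrt(2 + sqrt(29))/5) - y^2 - 3/10


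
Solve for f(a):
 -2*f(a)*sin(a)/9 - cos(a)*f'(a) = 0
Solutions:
 f(a) = C1*cos(a)^(2/9)


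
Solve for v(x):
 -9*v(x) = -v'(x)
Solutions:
 v(x) = C1*exp(9*x)


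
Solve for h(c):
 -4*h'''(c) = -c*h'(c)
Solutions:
 h(c) = C1 + Integral(C2*airyai(2^(1/3)*c/2) + C3*airybi(2^(1/3)*c/2), c)


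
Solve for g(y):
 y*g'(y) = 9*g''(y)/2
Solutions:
 g(y) = C1 + C2*erfi(y/3)


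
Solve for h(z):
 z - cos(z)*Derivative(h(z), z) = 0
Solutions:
 h(z) = C1 + Integral(z/cos(z), z)


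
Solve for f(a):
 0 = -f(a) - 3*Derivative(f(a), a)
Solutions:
 f(a) = C1*exp(-a/3)


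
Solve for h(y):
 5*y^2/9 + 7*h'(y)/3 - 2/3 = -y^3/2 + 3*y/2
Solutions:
 h(y) = C1 - 3*y^4/56 - 5*y^3/63 + 9*y^2/28 + 2*y/7


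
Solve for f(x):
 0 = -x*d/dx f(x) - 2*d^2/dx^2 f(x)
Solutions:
 f(x) = C1 + C2*erf(x/2)


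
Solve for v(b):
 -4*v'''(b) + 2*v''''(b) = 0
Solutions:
 v(b) = C1 + C2*b + C3*b^2 + C4*exp(2*b)


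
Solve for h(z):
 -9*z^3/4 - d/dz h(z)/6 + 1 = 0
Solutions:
 h(z) = C1 - 27*z^4/8 + 6*z


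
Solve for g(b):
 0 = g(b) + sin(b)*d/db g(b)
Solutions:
 g(b) = C1*sqrt(cos(b) + 1)/sqrt(cos(b) - 1)


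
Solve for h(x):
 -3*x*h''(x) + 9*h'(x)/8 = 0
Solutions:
 h(x) = C1 + C2*x^(11/8)


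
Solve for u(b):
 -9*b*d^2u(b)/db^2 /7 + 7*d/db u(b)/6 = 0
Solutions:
 u(b) = C1 + C2*b^(103/54)


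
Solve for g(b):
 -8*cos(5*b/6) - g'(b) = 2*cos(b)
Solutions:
 g(b) = C1 - 48*sin(5*b/6)/5 - 2*sin(b)


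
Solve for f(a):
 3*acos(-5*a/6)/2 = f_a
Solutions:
 f(a) = C1 + 3*a*acos(-5*a/6)/2 + 3*sqrt(36 - 25*a^2)/10


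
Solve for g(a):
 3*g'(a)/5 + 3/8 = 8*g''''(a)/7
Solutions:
 g(a) = C1 + C4*exp(21^(1/3)*5^(2/3)*a/10) - 5*a/8 + (C2*sin(3^(5/6)*5^(2/3)*7^(1/3)*a/20) + C3*cos(3^(5/6)*5^(2/3)*7^(1/3)*a/20))*exp(-21^(1/3)*5^(2/3)*a/20)


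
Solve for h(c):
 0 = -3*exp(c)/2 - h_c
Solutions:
 h(c) = C1 - 3*exp(c)/2


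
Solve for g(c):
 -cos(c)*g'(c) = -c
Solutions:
 g(c) = C1 + Integral(c/cos(c), c)


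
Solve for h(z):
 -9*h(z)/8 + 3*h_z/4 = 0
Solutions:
 h(z) = C1*exp(3*z/2)


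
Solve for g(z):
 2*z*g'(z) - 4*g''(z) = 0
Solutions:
 g(z) = C1 + C2*erfi(z/2)


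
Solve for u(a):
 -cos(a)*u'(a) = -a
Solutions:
 u(a) = C1 + Integral(a/cos(a), a)


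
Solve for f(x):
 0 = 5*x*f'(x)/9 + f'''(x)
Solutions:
 f(x) = C1 + Integral(C2*airyai(-15^(1/3)*x/3) + C3*airybi(-15^(1/3)*x/3), x)


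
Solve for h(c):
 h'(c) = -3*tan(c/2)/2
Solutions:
 h(c) = C1 + 3*log(cos(c/2))


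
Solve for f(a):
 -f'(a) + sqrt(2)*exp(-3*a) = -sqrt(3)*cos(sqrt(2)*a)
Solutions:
 f(a) = C1 + sqrt(6)*sin(sqrt(2)*a)/2 - sqrt(2)*exp(-3*a)/3


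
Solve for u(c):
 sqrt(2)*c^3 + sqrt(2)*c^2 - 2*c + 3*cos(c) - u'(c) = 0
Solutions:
 u(c) = C1 + sqrt(2)*c^4/4 + sqrt(2)*c^3/3 - c^2 + 3*sin(c)


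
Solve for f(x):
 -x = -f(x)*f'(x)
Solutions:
 f(x) = -sqrt(C1 + x^2)
 f(x) = sqrt(C1 + x^2)


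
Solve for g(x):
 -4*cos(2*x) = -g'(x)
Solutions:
 g(x) = C1 + 2*sin(2*x)


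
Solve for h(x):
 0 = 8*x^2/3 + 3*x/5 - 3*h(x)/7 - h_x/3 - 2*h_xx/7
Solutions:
 h(x) = 56*x^2/9 - 3353*x/405 + (C1*sin(sqrt(167)*x/12) + C2*cos(sqrt(167)*x/12))*exp(-7*x/12) - 6769/3645


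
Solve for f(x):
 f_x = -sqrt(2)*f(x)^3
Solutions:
 f(x) = -sqrt(2)*sqrt(-1/(C1 - sqrt(2)*x))/2
 f(x) = sqrt(2)*sqrt(-1/(C1 - sqrt(2)*x))/2


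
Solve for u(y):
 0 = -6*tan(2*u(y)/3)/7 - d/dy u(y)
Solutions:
 u(y) = -3*asin(C1*exp(-4*y/7))/2 + 3*pi/2
 u(y) = 3*asin(C1*exp(-4*y/7))/2


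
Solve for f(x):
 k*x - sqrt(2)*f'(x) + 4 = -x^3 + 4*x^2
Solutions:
 f(x) = C1 + sqrt(2)*k*x^2/4 + sqrt(2)*x^4/8 - 2*sqrt(2)*x^3/3 + 2*sqrt(2)*x


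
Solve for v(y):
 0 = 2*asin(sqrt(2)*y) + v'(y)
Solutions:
 v(y) = C1 - 2*y*asin(sqrt(2)*y) - sqrt(2)*sqrt(1 - 2*y^2)


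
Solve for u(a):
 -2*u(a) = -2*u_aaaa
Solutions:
 u(a) = C1*exp(-a) + C2*exp(a) + C3*sin(a) + C4*cos(a)


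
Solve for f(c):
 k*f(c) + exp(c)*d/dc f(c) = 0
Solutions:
 f(c) = C1*exp(k*exp(-c))


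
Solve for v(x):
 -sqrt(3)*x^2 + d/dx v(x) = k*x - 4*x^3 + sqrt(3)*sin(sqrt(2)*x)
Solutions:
 v(x) = C1 + k*x^2/2 - x^4 + sqrt(3)*x^3/3 - sqrt(6)*cos(sqrt(2)*x)/2


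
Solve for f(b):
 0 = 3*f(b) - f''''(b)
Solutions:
 f(b) = C1*exp(-3^(1/4)*b) + C2*exp(3^(1/4)*b) + C3*sin(3^(1/4)*b) + C4*cos(3^(1/4)*b)


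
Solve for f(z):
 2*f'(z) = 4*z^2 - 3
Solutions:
 f(z) = C1 + 2*z^3/3 - 3*z/2


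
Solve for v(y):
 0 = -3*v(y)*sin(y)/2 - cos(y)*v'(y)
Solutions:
 v(y) = C1*cos(y)^(3/2)


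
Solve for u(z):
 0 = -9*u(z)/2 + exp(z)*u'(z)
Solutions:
 u(z) = C1*exp(-9*exp(-z)/2)


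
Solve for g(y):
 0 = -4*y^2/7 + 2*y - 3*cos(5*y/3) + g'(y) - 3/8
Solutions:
 g(y) = C1 + 4*y^3/21 - y^2 + 3*y/8 + 9*sin(5*y/3)/5


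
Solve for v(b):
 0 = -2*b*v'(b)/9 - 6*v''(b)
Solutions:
 v(b) = C1 + C2*erf(sqrt(6)*b/18)


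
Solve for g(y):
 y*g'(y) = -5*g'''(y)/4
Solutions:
 g(y) = C1 + Integral(C2*airyai(-10^(2/3)*y/5) + C3*airybi(-10^(2/3)*y/5), y)


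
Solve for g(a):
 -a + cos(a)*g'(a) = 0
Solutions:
 g(a) = C1 + Integral(a/cos(a), a)


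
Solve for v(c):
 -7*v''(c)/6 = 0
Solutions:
 v(c) = C1 + C2*c


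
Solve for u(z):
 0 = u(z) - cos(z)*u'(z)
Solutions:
 u(z) = C1*sqrt(sin(z) + 1)/sqrt(sin(z) - 1)


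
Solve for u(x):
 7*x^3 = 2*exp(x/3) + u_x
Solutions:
 u(x) = C1 + 7*x^4/4 - 6*exp(x/3)


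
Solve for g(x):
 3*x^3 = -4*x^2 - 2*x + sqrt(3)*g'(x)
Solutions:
 g(x) = C1 + sqrt(3)*x^4/4 + 4*sqrt(3)*x^3/9 + sqrt(3)*x^2/3


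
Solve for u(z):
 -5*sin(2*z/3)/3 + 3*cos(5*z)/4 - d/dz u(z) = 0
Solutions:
 u(z) = C1 + 3*sin(5*z)/20 + 5*cos(2*z/3)/2


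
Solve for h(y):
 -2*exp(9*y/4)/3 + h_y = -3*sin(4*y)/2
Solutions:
 h(y) = C1 + 8*exp(9*y/4)/27 + 3*cos(4*y)/8


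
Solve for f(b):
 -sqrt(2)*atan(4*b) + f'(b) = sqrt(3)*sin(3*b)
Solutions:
 f(b) = C1 + sqrt(2)*(b*atan(4*b) - log(16*b^2 + 1)/8) - sqrt(3)*cos(3*b)/3


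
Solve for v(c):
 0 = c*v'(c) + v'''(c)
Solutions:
 v(c) = C1 + Integral(C2*airyai(-c) + C3*airybi(-c), c)


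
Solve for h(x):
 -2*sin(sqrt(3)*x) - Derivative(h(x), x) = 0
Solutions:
 h(x) = C1 + 2*sqrt(3)*cos(sqrt(3)*x)/3


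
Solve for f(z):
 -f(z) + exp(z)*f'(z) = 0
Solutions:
 f(z) = C1*exp(-exp(-z))


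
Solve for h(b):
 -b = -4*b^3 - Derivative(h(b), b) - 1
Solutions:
 h(b) = C1 - b^4 + b^2/2 - b


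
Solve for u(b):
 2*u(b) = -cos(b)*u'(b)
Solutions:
 u(b) = C1*(sin(b) - 1)/(sin(b) + 1)


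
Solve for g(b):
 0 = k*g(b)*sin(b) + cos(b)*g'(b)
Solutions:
 g(b) = C1*exp(k*log(cos(b)))


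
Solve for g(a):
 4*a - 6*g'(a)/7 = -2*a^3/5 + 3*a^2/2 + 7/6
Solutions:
 g(a) = C1 + 7*a^4/60 - 7*a^3/12 + 7*a^2/3 - 49*a/36


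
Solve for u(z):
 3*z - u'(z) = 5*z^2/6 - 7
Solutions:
 u(z) = C1 - 5*z^3/18 + 3*z^2/2 + 7*z


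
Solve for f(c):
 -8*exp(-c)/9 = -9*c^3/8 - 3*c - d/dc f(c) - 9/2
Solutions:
 f(c) = C1 - 9*c^4/32 - 3*c^2/2 - 9*c/2 - 8*exp(-c)/9


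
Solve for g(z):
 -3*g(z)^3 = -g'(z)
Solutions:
 g(z) = -sqrt(2)*sqrt(-1/(C1 + 3*z))/2
 g(z) = sqrt(2)*sqrt(-1/(C1 + 3*z))/2


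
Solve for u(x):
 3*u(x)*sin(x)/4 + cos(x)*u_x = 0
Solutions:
 u(x) = C1*cos(x)^(3/4)


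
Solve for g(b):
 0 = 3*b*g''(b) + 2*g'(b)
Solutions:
 g(b) = C1 + C2*b^(1/3)


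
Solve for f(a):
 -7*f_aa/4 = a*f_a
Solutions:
 f(a) = C1 + C2*erf(sqrt(14)*a/7)


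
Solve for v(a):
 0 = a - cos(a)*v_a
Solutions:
 v(a) = C1 + Integral(a/cos(a), a)


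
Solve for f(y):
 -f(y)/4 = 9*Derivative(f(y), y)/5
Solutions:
 f(y) = C1*exp(-5*y/36)


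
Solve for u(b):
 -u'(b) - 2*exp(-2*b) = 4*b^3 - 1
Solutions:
 u(b) = C1 - b^4 + b + exp(-2*b)


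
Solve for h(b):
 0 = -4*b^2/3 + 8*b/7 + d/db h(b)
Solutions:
 h(b) = C1 + 4*b^3/9 - 4*b^2/7


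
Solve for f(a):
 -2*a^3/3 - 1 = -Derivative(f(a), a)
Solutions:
 f(a) = C1 + a^4/6 + a


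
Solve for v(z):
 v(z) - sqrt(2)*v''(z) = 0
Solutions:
 v(z) = C1*exp(-2^(3/4)*z/2) + C2*exp(2^(3/4)*z/2)


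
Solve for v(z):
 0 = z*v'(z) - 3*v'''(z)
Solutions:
 v(z) = C1 + Integral(C2*airyai(3^(2/3)*z/3) + C3*airybi(3^(2/3)*z/3), z)


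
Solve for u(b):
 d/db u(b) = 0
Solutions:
 u(b) = C1


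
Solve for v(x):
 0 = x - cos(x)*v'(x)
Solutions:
 v(x) = C1 + Integral(x/cos(x), x)


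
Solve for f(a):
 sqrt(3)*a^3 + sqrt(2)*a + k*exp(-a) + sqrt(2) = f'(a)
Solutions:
 f(a) = C1 + sqrt(3)*a^4/4 + sqrt(2)*a^2/2 + sqrt(2)*a - k*exp(-a)


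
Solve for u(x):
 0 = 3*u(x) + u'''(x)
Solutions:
 u(x) = C3*exp(-3^(1/3)*x) + (C1*sin(3^(5/6)*x/2) + C2*cos(3^(5/6)*x/2))*exp(3^(1/3)*x/2)


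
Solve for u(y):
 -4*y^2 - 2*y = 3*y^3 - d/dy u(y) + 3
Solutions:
 u(y) = C1 + 3*y^4/4 + 4*y^3/3 + y^2 + 3*y


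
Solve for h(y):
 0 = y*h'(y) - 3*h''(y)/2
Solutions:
 h(y) = C1 + C2*erfi(sqrt(3)*y/3)


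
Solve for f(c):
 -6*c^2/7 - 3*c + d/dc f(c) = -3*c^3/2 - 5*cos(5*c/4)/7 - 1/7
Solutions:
 f(c) = C1 - 3*c^4/8 + 2*c^3/7 + 3*c^2/2 - c/7 - 4*sin(5*c/4)/7


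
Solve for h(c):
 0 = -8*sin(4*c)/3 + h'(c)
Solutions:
 h(c) = C1 - 2*cos(4*c)/3


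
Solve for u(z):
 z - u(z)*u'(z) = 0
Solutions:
 u(z) = -sqrt(C1 + z^2)
 u(z) = sqrt(C1 + z^2)


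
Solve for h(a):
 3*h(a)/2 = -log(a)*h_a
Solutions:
 h(a) = C1*exp(-3*li(a)/2)


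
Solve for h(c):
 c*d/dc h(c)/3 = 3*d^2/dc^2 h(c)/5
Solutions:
 h(c) = C1 + C2*erfi(sqrt(10)*c/6)


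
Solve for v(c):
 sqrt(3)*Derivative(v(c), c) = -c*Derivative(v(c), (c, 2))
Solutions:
 v(c) = C1 + C2*c^(1 - sqrt(3))


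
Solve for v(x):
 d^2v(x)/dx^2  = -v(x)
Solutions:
 v(x) = C1*sin(x) + C2*cos(x)


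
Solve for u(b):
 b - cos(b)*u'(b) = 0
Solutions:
 u(b) = C1 + Integral(b/cos(b), b)


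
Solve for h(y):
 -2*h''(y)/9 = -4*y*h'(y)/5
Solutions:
 h(y) = C1 + C2*erfi(3*sqrt(5)*y/5)


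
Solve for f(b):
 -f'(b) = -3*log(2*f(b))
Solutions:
 -Integral(1/(log(_y) + log(2)), (_y, f(b)))/3 = C1 - b


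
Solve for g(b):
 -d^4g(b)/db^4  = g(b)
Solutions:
 g(b) = (C1*sin(sqrt(2)*b/2) + C2*cos(sqrt(2)*b/2))*exp(-sqrt(2)*b/2) + (C3*sin(sqrt(2)*b/2) + C4*cos(sqrt(2)*b/2))*exp(sqrt(2)*b/2)


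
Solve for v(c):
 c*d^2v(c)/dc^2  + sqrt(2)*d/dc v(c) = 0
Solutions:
 v(c) = C1 + C2*c^(1 - sqrt(2))


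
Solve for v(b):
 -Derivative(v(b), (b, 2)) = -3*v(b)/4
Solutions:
 v(b) = C1*exp(-sqrt(3)*b/2) + C2*exp(sqrt(3)*b/2)


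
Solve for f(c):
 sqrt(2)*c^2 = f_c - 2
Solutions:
 f(c) = C1 + sqrt(2)*c^3/3 + 2*c


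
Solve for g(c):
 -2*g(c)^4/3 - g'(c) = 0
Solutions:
 g(c) = (-1 - sqrt(3)*I)*(1/(C1 + 2*c))^(1/3)/2
 g(c) = (-1 + sqrt(3)*I)*(1/(C1 + 2*c))^(1/3)/2
 g(c) = (1/(C1 + 2*c))^(1/3)


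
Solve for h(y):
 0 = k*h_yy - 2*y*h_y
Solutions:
 h(y) = C1 + C2*erf(y*sqrt(-1/k))/sqrt(-1/k)
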